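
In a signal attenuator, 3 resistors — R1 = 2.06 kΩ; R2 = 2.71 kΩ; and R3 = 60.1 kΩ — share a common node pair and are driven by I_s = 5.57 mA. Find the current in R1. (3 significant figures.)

Total conductance ΣG = 1/2.06 + 1/2.71 + 1/60.1 = 0.8711 (units of 1/kΩ).
R1 takes the fraction G_k/ΣG = 0.4854/0.8711 = 0.5573, so I = 5.57 × 0.5573 = 3.104 mA.

I ≈ 3.10 mA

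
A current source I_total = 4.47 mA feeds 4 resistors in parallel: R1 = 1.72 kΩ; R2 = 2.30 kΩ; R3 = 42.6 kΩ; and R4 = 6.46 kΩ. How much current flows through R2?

ΣG = 1/1.72 + 1/2.30 + 1/42.6 + 1/6.46 = 1.194.
Current divider: I(R2) = I_total · G_k/ΣG = 4.47 × (0.4348/1.194) = 4.47 × 0.3640 = 1.627 mA.

I ≈ 1.63 mA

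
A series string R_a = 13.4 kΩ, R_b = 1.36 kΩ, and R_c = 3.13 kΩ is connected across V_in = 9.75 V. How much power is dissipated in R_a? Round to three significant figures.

Series current I = V_in/ΣR = 9.75/17.89 = 0.5450 mA.
P = I²R = 0.2970 × 13.4 = 3.980 mW.

P ≈ 3.98 mW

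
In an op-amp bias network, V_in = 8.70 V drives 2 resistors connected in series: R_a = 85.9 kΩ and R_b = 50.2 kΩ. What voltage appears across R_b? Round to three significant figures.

V ≈ 3.21 V

ΣR = 85.9 + 50.2 = 136.1 kΩ.
V = V_in · R/ΣR = 8.70 × 0.3688 = 3.209 V.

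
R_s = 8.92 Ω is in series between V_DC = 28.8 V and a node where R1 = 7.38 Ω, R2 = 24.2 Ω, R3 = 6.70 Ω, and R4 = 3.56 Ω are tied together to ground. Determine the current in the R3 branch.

I ≈ 0.670 A

Parallel bank: R_p = 1/(1/7.38 + 1/24.2 + 1/6.70 + 1/3.56) = 1.648 Ω.
V_A by voltage divider: V_A = 28.8 × 1.648/(8.92 + 1.648) = 4.490 V.
I(R3) = V_A / R3 = 4.490/6.70 = 0.6702 A.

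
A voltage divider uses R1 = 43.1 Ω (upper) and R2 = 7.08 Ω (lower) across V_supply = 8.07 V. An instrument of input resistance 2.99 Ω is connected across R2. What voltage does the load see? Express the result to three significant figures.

V_out ≈ 0.375 V

The load sits in parallel with R2, giving an effective lower resistance R2' = R2·R_L/(R2+R_L) = 2.102 Ω.
Voltage divider with the loaded lower leg: V_out = 8.07 × 2.102/(43.1 + 2.102) = 8.07 × 0.04651 = 0.3753 V.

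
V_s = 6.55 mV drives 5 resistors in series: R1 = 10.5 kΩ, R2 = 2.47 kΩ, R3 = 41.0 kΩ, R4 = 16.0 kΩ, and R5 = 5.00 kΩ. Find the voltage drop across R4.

ΣR = 10.5 + 2.47 + 41.0 + 16.0 + 5.00 = 74.97 kΩ.
V = V_s · R/ΣR = 6.55 × 0.2134 = 1.398 mV.

V ≈ 1.40 mV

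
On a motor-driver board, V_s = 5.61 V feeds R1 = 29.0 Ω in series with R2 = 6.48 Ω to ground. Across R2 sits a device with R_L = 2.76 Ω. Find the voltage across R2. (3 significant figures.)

The load sits in parallel with R2, giving an effective lower resistance R2' = R2·R_L/(R2+R_L) = 1.936 Ω.
Voltage divider with the loaded lower leg: V_out = 5.61 × 1.936/(29.0 + 1.936) = 5.61 × 0.06257 = 0.3510 V.
(Unloaded it would be 1.02 V; the load pulls it down.)

V_out ≈ 0.351 V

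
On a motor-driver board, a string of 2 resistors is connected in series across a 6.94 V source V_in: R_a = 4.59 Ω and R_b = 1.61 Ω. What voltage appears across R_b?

V ≈ 1.80 V

Total series resistance ΣR = 4.59 + 1.61 = 6.200 Ω.
By the voltage-divider rule, V = 6.94 × 1.610/6.200 = 1.802 V.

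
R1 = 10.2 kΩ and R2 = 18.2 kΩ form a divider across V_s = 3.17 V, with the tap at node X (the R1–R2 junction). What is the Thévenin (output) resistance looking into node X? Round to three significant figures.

R_th ≈ 6.54 kΩ

Zeroing V_s shorts the top of R1 to ground, so R_th = R1 ‖ R2 = 6.537 kΩ.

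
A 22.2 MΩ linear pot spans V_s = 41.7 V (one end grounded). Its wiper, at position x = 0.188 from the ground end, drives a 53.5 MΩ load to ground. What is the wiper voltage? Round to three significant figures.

The pot divides into 18.03 MΩ above the wiper and 4.174 MΩ below.
R_L loads the lower segment: effective lower R = 3.872 MΩ.
Loaded-divider output: V_out = 41.7 × 0.1768 = 7.373 V.

V_out ≈ 7.37 V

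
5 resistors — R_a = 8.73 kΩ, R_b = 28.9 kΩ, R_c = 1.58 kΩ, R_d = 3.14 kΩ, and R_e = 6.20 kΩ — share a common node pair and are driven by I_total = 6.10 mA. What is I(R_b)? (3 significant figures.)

Total conductance ΣG = 1/8.73 + 1/28.9 + 1/1.58 + 1/3.14 + 1/6.20 = 1.262 (units of 1/kΩ).
R_b takes the fraction G_k/ΣG = 0.03460/1.262 = 0.02742, so I = 6.10 × 0.02742 = 0.1673 mA.

I ≈ 0.167 mA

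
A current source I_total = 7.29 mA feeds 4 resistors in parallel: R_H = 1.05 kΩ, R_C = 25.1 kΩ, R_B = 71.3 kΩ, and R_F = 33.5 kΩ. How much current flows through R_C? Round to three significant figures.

I ≈ 0.280 mA

ΣG = 1/1.05 + 1/25.1 + 1/71.3 + 1/33.5 = 1.036.
Current divider: I(R_C) = I_total · G_k/ΣG = 7.29 × (0.03984/1.036) = 7.29 × 0.03845 = 0.2803 mA.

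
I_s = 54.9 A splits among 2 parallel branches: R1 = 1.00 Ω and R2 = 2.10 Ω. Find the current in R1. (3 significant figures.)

I ≈ 37.2 A

Two-branch current divider: I_k = I_s · R_other/(R_1 + R_2).
I(R1) = 54.9 × 2.10/(1.00 + 2.10) = 54.9 × 0.6774 = 37.19 A.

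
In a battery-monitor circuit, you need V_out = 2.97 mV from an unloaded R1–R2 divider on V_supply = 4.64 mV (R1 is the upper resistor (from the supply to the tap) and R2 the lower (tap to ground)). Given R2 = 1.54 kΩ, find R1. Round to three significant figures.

R1 ≈ 0.866 kΩ

The divider ratio is R2/(R1+R2) = 2.97/4.64 = 0.6401.
Rearranging, R1 = R2·(1−k)/k = 1.54 × 0.5623 = 0.8659 kΩ.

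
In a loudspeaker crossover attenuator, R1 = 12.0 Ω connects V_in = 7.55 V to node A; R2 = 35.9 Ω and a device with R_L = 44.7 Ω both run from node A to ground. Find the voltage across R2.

V_out ≈ 4.71 V

First combine the lower leg with the load: R2 ‖ R_L = 19.91 Ω.
Then V_out = V_in · R2'/(R1 + R2') = 7.55 × 19.91/31.91 = 4.711 V.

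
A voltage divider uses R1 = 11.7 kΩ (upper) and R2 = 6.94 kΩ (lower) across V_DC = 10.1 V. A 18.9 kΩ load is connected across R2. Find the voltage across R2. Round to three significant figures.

V_out ≈ 3.06 V

The load sits in parallel with R2, giving an effective lower resistance R2' = R2·R_L/(R2+R_L) = 5.076 kΩ.
Then V_out = V_DC · R2'/(R1 + R2') = 10.1 × 5.076/16.78 = 3.056 V.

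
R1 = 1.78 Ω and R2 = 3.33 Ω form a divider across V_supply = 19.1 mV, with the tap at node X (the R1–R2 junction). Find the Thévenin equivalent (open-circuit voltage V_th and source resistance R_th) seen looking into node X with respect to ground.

V_th ≈ 12.4 mV, R_th ≈ 1.16 Ω

With X open, the divider is unloaded: V_th = 19.1 × 3.33/5.110 = 12.45 mV.
Zeroing V_supply shorts the top of R1 to ground, so R_th = R1 ‖ R2 = 1.160 Ω.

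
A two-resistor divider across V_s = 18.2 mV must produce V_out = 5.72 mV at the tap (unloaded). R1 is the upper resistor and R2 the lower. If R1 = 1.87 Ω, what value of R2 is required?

Required fraction k = V_out/V_s = 0.3143.
So R2 = R1 · V_out/(V_s − V_out) = 1.87 × 5.72/(18.2 − 5.72) = 1.87 × 0.4583 = 0.8571 Ω.

R2 ≈ 0.857 Ω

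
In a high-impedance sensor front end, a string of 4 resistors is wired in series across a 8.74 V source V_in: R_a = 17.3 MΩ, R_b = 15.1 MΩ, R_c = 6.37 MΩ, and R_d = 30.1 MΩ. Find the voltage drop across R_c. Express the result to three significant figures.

V ≈ 0.808 V

Total series resistance ΣR = 17.3 + 15.1 + 6.37 + 30.1 = 68.87 MΩ.
By the voltage-divider rule, V = 8.74 × 6.370/68.87 = 0.8084 V.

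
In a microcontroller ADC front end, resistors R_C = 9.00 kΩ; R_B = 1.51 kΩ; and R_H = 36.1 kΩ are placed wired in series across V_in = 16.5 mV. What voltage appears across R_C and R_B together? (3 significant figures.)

Series total: ΣR = 9.00 + 1.51 + 36.1 = 46.61 kΩ.
R_{R_C..R_B} = 9.00 + 1.51 = 10.51 kΩ.
By the voltage-divider rule, V = 16.5 × 10.51/46.61 = 3.721 mV.

V ≈ 3.72 mV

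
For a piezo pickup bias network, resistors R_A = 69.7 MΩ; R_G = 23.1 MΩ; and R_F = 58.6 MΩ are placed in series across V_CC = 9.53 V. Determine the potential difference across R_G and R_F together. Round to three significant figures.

V ≈ 5.14 V

ΣR = 69.7 + 23.1 + 58.6 = 151.4 MΩ.
R_{R_G..R_F} = 23.1 + 58.6 = 81.70 MΩ.
V = V_CC · R/ΣR = 9.53 × 0.5396 = 5.143 V.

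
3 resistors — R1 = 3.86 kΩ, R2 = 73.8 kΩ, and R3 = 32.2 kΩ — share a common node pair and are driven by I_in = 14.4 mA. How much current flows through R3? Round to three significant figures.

I ≈ 1.47 mA

Conductances: ΣG = 1/3.86 + 1/73.8 + 1/32.2 = 0.3037 (1/kΩ).
By the current-divider rule, I = I_in · G_k/ΣG = 14.4 × 0.1023 = 1.473 mA.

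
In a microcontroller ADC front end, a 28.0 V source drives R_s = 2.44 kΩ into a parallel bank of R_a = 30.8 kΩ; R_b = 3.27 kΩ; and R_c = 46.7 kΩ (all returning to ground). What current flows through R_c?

Combine the parallel branches: R_p = (1/30.8 + 1/3.27 + 1/46.7)⁻¹ = 2.780 kΩ.
Node voltage V_A = V_DC · R_p/(R_s + R_p) = 28.0 × 0.5326 = 14.91 V.
Branch current I = V_A/R_c = 14.91/46.7 = 0.3193 mA.

I ≈ 0.319 mA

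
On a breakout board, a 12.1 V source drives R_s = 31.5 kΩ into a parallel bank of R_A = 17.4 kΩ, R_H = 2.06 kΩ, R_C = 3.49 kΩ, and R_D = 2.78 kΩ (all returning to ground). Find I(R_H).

Equivalent of the parallel group: R_p = 0.8409 kΩ.
V_A = 12.1 × 0.8409/32.34 = 0.3146 V.
I(R_H) = V_A / R_H = 0.3146/2.06 = 0.1527 mA.

I ≈ 0.153 mA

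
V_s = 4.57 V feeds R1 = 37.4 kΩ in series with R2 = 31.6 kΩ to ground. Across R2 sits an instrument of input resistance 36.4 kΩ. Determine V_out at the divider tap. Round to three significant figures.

V_out ≈ 1.42 V

First combine the lower leg with the load: R2 ‖ R_L = 16.92 kΩ.
Now apply the divider: V_out = 4.57 × 0.3114 = 1.423 V.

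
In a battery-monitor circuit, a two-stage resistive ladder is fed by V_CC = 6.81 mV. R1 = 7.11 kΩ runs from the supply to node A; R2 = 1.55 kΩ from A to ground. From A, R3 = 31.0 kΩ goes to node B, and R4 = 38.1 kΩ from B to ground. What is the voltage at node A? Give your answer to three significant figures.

Node A sees R2 in parallel with the series input of stage 2, R3 + R4 = 69.10 kΩ.
R2 ‖ (R3+R4) = 1.516 kΩ.
V_A = 6.81 × 1.516/(7.11 + 1.516) = 1.197 mV.

V_A ≈ 1.20 mV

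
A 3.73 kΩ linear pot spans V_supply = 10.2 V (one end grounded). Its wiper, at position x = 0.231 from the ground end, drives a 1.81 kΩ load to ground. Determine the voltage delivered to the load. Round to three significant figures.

V_out ≈ 1.72 V

Split the track: R_lower = x·R_p = 0.8616 kΩ, R_upper = (1−x)·R_p = 2.868 kΩ.
R_L loads the lower segment: effective lower R = 0.5837 kΩ.
Then V_out = V_supply · 0.5837/(2.868 + 0.5837) = 1.725 V.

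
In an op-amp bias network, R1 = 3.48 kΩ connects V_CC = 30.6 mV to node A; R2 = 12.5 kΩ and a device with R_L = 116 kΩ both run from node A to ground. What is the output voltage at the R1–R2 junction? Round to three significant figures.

V_out ≈ 23.4 mV

R2 ‖ R_L = (12.5 × 116)/(12.5 + 116) = 11.28 kΩ.
Then V_out = V_CC · R2'/(R1 + R2') = 30.6 × 11.28/14.76 = 23.39 mV.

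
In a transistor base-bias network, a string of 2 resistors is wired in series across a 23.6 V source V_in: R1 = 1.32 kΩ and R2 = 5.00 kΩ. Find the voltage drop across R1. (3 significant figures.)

V ≈ 4.93 V

ΣR = 1.32 + 5.00 = 6.320 kΩ.
Voltage divider: V = V_in · (1.320 / 6.320) = 23.6 × 0.2089 = 4.929 V.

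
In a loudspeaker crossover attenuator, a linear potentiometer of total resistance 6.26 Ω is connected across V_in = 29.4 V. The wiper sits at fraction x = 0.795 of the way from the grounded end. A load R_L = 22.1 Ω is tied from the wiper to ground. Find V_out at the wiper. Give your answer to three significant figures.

V_out ≈ 22.3 V

Split the track: R_lower = x·R_p = 4.977 Ω, R_upper = (1−x)·R_p = 1.283 Ω.
Lower segment in parallel with the load: 4.977 ‖ 22.1 = 4.062 Ω.
V_out = 29.4 × 4.062/(1.283 + 4.062) = 22.34 V.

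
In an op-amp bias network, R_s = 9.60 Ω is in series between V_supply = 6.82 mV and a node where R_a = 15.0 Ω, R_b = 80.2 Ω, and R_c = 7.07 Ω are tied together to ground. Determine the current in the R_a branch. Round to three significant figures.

I ≈ 0.146 mA

Equivalent of the parallel group: R_p = 4.534 Ω.
V_A by voltage divider: V_A = 6.82 × 4.534/(9.60 + 4.534) = 2.188 mV.
Branch current I = V_A/R_a = 2.188/15.0 = 0.1458 mA.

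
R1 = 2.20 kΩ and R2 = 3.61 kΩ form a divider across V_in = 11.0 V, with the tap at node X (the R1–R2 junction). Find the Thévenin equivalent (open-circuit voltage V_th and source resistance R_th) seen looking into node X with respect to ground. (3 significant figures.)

V_th is the unloaded tap voltage: V_in · R2/(R1+R2) = 11.0 × 0.6213 = 6.835 V.
With V_in suppressed (replaced by a short), R_th = R1 ‖ R2 = (2.200 × 3.61)/(2.200 + 3.61) = 1.367 kΩ.

V_th ≈ 6.83 V, R_th ≈ 1.37 kΩ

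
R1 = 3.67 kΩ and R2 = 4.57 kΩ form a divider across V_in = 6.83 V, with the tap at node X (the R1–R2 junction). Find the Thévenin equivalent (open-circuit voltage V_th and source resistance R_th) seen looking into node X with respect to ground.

V_th ≈ 3.79 V, R_th ≈ 2.04 kΩ

With X open, the divider is unloaded: V_th = 6.83 × 4.57/8.240 = 3.788 V.
With V_in suppressed (replaced by a short), R_th = R1 ‖ R2 = (3.670 × 4.57)/(3.670 + 4.57) = 2.035 kΩ.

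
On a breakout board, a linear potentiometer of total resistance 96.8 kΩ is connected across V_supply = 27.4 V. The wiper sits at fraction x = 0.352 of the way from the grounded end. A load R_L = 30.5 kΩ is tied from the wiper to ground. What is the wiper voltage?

Split the track: R_lower = x·R_p = 34.07 kΩ, R_upper = (1−x)·R_p = 62.73 kΩ.
R_L loads the lower segment: effective lower R = 16.09 kΩ.
Loaded-divider output: V_out = 27.4 × 0.2042 = 5.595 V.
(Unloaded: V_out = x·V_supply = 9.64 V.)

V_out ≈ 5.59 V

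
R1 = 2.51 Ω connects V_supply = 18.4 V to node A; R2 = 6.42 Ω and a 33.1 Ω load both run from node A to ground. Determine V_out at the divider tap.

First combine the lower leg with the load: R2 ‖ R_L = 5.377 Ω.
Then V_out = V_supply · R2'/(R1 + R2') = 18.4 × 5.377/7.887 = 12.54 V.
(Unloaded it would be 13.2 V; the load pulls it down.)

V_out ≈ 12.5 V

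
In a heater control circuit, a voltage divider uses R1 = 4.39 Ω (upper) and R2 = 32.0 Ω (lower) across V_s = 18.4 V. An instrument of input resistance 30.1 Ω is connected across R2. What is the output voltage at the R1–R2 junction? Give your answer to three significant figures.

The load sits in parallel with R2, giving an effective lower resistance R2' = R2·R_L/(R2+R_L) = 15.51 Ω.
Now apply the divider: V_out = 18.4 × 0.7794 = 14.34 V.
(Unloaded it would be 16.2 V; the load pulls it down.)

V_out ≈ 14.3 V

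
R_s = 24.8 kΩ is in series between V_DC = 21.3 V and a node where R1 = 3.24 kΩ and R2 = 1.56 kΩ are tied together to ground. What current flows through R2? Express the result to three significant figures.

Combine the parallel branches: R_p = (1/3.24 + 1/1.56)⁻¹ = 1.053 kΩ.
V_A by voltage divider: V_A = 21.3 × 1.053/(24.8 + 1.053) = 0.8676 V.
I(R2) = V_A / R2 = 0.8676/1.56 = 0.5561 mA.

I ≈ 0.556 mA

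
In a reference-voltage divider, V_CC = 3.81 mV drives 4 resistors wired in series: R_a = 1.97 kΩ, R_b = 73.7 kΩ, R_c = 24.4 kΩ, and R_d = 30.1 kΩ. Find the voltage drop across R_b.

V ≈ 2.16 mV

Series total: ΣR = 1.97 + 73.7 + 24.4 + 30.1 = 130.2 kΩ.
Voltage divider: V = V_CC · (73.70 / 130.2) = 3.81 × 0.5662 = 2.157 mV.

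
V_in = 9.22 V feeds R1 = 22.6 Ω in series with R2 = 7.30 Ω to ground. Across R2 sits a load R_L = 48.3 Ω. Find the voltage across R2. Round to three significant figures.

V_out ≈ 2.02 V

R2 ‖ R_L = (7.30 × 48.3)/(7.30 + 48.3) = 6.342 Ω.
Now apply the divider: V_out = 9.22 × 0.2191 = 2.020 V.
(Unloaded it would be 2.25 V; the load pulls it down.)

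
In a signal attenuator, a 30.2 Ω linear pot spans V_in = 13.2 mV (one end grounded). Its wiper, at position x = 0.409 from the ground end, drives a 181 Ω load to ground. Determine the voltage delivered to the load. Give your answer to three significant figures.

The pot divides into 17.85 Ω above the wiper and 12.35 Ω below.
(x·R_p) ‖ R_L = 11.56 Ω.
V_out = 13.2 × 11.56/(17.85 + 11.56) = 5.190 mV.

V_out ≈ 5.19 mV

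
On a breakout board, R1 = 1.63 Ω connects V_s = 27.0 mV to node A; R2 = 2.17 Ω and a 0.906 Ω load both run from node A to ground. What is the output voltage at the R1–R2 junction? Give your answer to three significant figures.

R2 ‖ R_L = (2.17 × 0.906)/(2.17 + 0.906) = 0.6391 Ω.
Then V_out = V_s · R2'/(R1 + R2') = 27.0 × 0.6391/2.269 = 7.605 mV.

V_out ≈ 7.61 mV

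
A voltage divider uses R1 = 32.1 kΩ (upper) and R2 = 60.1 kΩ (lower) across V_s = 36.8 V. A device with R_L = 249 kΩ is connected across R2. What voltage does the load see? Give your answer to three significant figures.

R2 ‖ R_L = (60.1 × 249)/(60.1 + 249) = 48.41 kΩ.
Voltage divider with the loaded lower leg: V_out = 36.8 × 48.41/(32.1 + 48.41) = 36.8 × 0.6013 = 22.13 V.

V_out ≈ 22.1 V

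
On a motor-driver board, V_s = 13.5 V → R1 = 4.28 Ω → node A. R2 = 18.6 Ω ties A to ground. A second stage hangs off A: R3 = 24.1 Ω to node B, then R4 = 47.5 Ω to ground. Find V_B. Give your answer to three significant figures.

V_B ≈ 6.94 V

Looking into the second stage from A: R3 + R4 = 71.60 Ω appears in parallel with R2.
Effective lower resistance at A: R2 ‖ 71.60 = 14.76 Ω.
V_A = 13.5 × 14.76/(4.28 + 14.76) = 10.47 V.
Then the unloaded second divider: V_B = V_A × R4/(R3+R4) = 10.47 × 0.6634 = 6.943 V.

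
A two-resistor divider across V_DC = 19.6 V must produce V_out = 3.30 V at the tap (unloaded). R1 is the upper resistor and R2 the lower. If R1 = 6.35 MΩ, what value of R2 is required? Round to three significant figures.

Required fraction k = V_out/V_DC = 0.1684.
R2 = R1 · 0.1684/(1 − 0.1684) = 1.286 MΩ.

R2 ≈ 1.29 MΩ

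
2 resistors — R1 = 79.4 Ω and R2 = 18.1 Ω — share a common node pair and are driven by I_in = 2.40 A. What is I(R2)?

Two-branch current divider: I_k = I_in · R_other/(R_1 + R_2).
So I = 2.40 × 79.4/97.50 = 1.954 A.

I ≈ 1.95 A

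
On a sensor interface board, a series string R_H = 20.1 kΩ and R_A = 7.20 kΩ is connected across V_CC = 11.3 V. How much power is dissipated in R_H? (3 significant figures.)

ΣR = 27.30 kΩ → I = 11.3/27.30 = 0.4139 mA.
P = I²R = 0.1713 × 20.1 = 3.444 mW.

P ≈ 3.44 mW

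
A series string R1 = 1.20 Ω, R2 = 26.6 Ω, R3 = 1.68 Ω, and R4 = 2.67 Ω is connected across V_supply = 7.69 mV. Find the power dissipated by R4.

P ≈ 0.153 µW

The common current is I = 7.69/32.15 = 0.2392 mA.
P = I²R = 0.05721 × 2.67 = 0.1528 µW.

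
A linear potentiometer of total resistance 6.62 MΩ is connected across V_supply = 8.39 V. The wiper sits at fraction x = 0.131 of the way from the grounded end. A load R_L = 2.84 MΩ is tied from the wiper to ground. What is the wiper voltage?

V_out ≈ 0.869 V

Lower segment x·R_p = 0.8672 MΩ; upper segment (1−x)·R_p = 5.753 MΩ.
R_L loads the lower segment: effective lower R = 0.6644 MΩ.
V_out = 8.39 × 0.6644/(5.753 + 0.6644) = 0.8686 V.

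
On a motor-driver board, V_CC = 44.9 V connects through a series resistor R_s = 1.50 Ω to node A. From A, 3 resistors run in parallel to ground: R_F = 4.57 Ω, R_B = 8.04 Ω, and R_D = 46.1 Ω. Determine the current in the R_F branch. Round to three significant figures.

I ≈ 6.35 A

Equivalent of the parallel group: R_p = 2.741 Ω.
V_A by voltage divider: V_A = 44.9 × 2.741/(1.50 + 2.741) = 29.02 V.
Branch current I = V_A/R_F = 29.02/4.57 = 6.350 A.
(Equivalently: I_total = 10.59 A, then current-divider fraction G_k/ΣG = 0.5997.)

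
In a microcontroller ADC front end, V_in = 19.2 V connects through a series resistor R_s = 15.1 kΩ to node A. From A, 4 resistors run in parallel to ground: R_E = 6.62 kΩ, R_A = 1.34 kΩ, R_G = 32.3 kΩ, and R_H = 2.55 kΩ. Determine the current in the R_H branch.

I ≈ 0.360 mA

Combine the parallel branches: R_p = (1/6.62 + 1/1.34 + 1/32.3 + 1/2.55)⁻¹ = 0.7573 kΩ.
Node voltage V_A = V_in · R_p/(R_s + R_p) = 19.2 × 0.04776 = 0.9170 V.
Branch current I = V_A/R_H = 0.9170/2.55 = 0.3596 mA.
(Check via current divider: I_total = 1.211 mA; share G_k/ΣG = 0.2970 → same result.)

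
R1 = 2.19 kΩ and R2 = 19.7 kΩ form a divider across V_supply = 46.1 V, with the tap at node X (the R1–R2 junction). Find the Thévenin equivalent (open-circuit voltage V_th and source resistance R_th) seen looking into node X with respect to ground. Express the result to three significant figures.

V_th ≈ 41.5 V, R_th ≈ 1.97 kΩ

Open-circuit (no load on X): V_th = V_supply · R2/(R1 + R2) = 46.1 × 19.7/(2.190 + 19.7) = 41.49 V.
Looking into X with the source shorted: R_th = R1·R2/(R1+R2) = 2.190 × 19.7/21.89 = 1.971 kΩ.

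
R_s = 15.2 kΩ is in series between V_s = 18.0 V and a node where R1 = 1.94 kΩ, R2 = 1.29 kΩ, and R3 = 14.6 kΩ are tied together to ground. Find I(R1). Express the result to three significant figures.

I ≈ 0.428 mA

Equivalent of the parallel group: R_p = 0.7358 kΩ.
V_A by voltage divider: V_A = 18.0 × 0.7358/(15.2 + 0.7358) = 0.8311 V.
Branch current I = V_A/R1 = 0.8311/1.94 = 0.4284 mA.
(Equivalently: I_total = 1.130 mA, then current-divider fraction G_k/ΣG = 0.3793.)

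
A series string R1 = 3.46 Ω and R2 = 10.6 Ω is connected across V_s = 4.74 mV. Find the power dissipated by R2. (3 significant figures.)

Series current I = V_s/ΣR = 4.74/14.06 = 0.3371 mA.
P(R2) = I²·R2 = (0.3371)² × 10.6 = 1.205 µW.

P ≈ 1.20 µW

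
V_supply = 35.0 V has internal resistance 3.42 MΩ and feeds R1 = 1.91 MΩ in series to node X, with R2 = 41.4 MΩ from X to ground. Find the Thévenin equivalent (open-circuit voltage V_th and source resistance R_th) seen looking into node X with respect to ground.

R1' = 3.42 + 1.91 = 5.330 MΩ (source resistance + R1).
Open-circuit (no load on X): V_th = V_supply · R2/(R1' + R2) = 35.0 × 41.4/(5.330 + 41.4) = 31.01 V.
Looking into X with the source shorted: R_th = R1'·R2/(R1'+R2) = 5.330 × 41.4/46.73 = 4.722 MΩ.

V_th ≈ 31.0 V, R_th ≈ 4.72 MΩ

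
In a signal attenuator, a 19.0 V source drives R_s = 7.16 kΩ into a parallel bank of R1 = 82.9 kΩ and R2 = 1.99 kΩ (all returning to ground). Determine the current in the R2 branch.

I ≈ 2.04 mA

Combine the parallel branches: R_p = (1/82.9 + 1/1.99)⁻¹ = 1.943 kΩ.
V_A by voltage divider: V_A = 19.0 × 1.943/(7.16 + 1.943) = 4.056 V.
Branch current I = V_A/R2 = 4.056/1.99 = 2.038 mA.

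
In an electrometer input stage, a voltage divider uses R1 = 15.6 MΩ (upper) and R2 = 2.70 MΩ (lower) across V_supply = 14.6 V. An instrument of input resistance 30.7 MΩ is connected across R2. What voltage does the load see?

V_out ≈ 2.00 V

R2 ‖ R_L = (2.70 × 30.7)/(2.70 + 30.7) = 2.482 MΩ.
Voltage divider with the loaded lower leg: V_out = 14.6 × 2.482/(15.6 + 2.482) = 14.6 × 0.1373 = 2.004 V.
(Unloaded it would be 2.15 V; the load pulls it down.)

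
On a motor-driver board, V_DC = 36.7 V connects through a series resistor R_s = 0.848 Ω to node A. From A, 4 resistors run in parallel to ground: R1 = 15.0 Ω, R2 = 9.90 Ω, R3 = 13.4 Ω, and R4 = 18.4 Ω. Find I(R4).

Parallel bank: R_p = 1/(1/15.0 + 1/9.90 + 1/13.4 + 1/18.4) = 3.371 Ω.
V_A by voltage divider: V_A = 36.7 × 3.371/(0.848 + 3.371) = 29.32 V.
I(R4) = V_A / R4 = 29.32/18.4 = 1.594 A.
(Check via current divider: I_total = 8.699 A; share G_k/ΣG = 0.1832 → same result.)

I ≈ 1.59 A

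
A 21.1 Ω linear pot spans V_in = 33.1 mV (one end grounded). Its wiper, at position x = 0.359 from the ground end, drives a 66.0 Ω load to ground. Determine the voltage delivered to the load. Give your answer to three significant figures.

V_out ≈ 11.1 mV

The pot divides into 13.53 Ω above the wiper and 7.575 Ω below.
R_L loads the lower segment: effective lower R = 6.795 Ω.
Then V_out = V_in · 6.795/(13.53 + 6.795) = 11.07 mV.
(Unloaded: V_out = x·V_in = 11.9 mV.)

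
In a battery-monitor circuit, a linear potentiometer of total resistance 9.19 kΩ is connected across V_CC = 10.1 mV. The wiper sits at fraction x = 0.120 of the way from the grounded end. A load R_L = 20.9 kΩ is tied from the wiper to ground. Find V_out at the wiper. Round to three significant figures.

Lower segment x·R_p = 1.103 kΩ; upper segment (1−x)·R_p = 8.087 kΩ.
(x·R_p) ‖ R_L = 1.048 kΩ.
Then V_out = V_CC · 1.048/(8.087 + 1.048) = 1.158 mV.

V_out ≈ 1.16 mV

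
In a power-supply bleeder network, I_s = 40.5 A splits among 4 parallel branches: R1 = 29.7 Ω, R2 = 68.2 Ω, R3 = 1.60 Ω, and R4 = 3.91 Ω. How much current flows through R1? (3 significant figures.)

Total conductance ΣG = 1/29.7 + 1/68.2 + 1/1.60 + 1/3.91 = 0.9291 (units of 1/Ω).
R1 takes the fraction G_k/ΣG = 0.03367/0.9291 = 0.03624, so I = 40.5 × 0.03624 = 1.468 A.

I ≈ 1.47 A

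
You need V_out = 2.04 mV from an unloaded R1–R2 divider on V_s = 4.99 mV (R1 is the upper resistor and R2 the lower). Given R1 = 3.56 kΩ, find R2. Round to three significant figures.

R2 ≈ 2.46 kΩ

V_out/V_s = R2/(R1+R2) = 0.4088.
Rearranging, R2 = R1·k/(1−k) = 3.56 × 0.6915 = 2.462 kΩ.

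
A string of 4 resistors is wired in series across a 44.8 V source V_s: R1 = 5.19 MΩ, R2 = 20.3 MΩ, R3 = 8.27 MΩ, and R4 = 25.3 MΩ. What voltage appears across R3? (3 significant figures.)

Series total: ΣR = 5.19 + 20.3 + 8.27 + 25.3 = 59.06 MΩ.
V = V_s · R/ΣR = 44.8 × 0.1400 = 6.273 V.

V ≈ 6.27 V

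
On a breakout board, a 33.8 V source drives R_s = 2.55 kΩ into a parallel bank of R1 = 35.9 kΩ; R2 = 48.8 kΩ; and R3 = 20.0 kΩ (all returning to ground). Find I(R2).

I ≈ 0.554 mA

Combine the parallel branches: R_p = (1/35.9 + 1/48.8 + 1/20.0)⁻¹ = 10.17 kΩ.
V_A by voltage divider: V_A = 33.8 × 10.17/(2.55 + 10.17) = 27.02 V.
Branch current I = V_A/R2 = 27.02/48.8 = 0.5538 mA.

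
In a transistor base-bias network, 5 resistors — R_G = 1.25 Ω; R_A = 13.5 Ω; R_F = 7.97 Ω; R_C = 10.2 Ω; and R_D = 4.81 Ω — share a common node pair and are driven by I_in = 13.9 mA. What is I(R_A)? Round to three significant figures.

I ≈ 0.789 mA

Conductances: ΣG = 1/1.25 + 1/13.5 + 1/7.97 + 1/10.2 + 1/4.81 = 1.305 (1/Ω).
By the current-divider rule, I = I_in · G_k/ΣG = 13.9 × 0.05674 = 0.7887 mA.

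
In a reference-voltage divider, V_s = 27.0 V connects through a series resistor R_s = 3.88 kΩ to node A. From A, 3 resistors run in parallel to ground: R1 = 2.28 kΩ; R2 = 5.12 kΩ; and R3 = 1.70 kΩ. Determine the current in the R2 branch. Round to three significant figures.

Combine the parallel branches: R_p = (1/2.28 + 1/5.12 + 1/1.70)⁻¹ = 0.8182 kΩ.
V_A by voltage divider: V_A = 27.0 × 0.8182/(3.88 + 0.8182) = 4.702 V.
Branch current I = V_A/R2 = 4.702/5.12 = 0.9184 mA.

I ≈ 0.918 mA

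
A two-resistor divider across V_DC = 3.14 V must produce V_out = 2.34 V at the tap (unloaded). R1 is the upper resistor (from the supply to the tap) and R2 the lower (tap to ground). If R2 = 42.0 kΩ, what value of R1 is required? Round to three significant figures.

R1 ≈ 14.4 kΩ

The divider ratio is R2/(R1+R2) = 2.34/3.14 = 0.7452.
R1 = R2·(1/k − 1) = 42.0 × 0.3419 = 14.36 kΩ.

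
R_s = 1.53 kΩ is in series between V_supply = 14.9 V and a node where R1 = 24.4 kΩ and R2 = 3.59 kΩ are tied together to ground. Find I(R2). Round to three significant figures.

I ≈ 2.79 mA

Parallel bank: R_p = 1/(1/24.4 + 1/3.59) = 3.130 kΩ.
V_A by voltage divider: V_A = 14.9 × 3.130/(1.53 + 3.130) = 10.01 V.
I(R2) = V_A / R2 = 10.01/3.59 = 2.788 mA.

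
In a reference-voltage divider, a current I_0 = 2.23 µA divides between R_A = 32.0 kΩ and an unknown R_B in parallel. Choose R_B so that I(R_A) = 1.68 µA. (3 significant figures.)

R_B ≈ 97.7 kΩ

In a two-way split, I_A/I_0 = R_B/(R_A + R_B).
1.68/2.23 = R_B/(R_A + R_B) → R_B = R_A · (0.7534)/(1 − 0.7534) = 32.0 × 3.055 = 97.75 kΩ.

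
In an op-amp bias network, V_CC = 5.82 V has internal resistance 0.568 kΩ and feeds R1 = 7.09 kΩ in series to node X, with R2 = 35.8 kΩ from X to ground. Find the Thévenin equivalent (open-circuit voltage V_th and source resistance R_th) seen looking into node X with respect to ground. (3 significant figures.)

R1' = 0.568 + 7.09 = 7.658 kΩ (source resistance + R1).
With X open, the divider is unloaded: V_th = 5.82 × 35.8/43.46 = 4.794 V.
With V_CC suppressed (replaced by a short), R_th = R1' ‖ R2 = (7.658 × 35.8)/(7.658 + 35.8) = 6.309 kΩ.

V_th ≈ 4.79 V, R_th ≈ 6.31 kΩ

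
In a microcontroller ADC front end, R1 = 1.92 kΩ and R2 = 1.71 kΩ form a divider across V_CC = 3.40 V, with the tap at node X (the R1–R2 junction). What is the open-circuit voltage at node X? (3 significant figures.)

V_th ≈ 1.60 V

V_th is the unloaded tap voltage: V_CC · R2/(R1+R2) = 3.40 × 0.4711 = 1.602 V.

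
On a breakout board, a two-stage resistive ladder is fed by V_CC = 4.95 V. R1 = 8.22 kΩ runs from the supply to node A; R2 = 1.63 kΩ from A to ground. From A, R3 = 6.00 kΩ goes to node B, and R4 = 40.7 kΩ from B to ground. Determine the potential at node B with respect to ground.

V_B ≈ 0.694 V

Looking into the second stage from A: R3 + R4 = 46.70 kΩ appears in parallel with R2.
Effective lower resistance at A: R2 ‖ 46.70 = 1.575 kΩ.
V_A = 4.95 × 1.575/(8.22 + 1.575) = 0.7960 V.
Stage 2 is unloaded, so V_B = V_A · R4/(R3+R4) = 0.7960 × 40.7/46.70 = 0.6937 V.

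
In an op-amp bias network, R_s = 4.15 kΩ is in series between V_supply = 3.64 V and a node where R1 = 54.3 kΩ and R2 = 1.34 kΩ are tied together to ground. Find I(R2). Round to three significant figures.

I ≈ 0.651 mA

Combine the parallel branches: R_p = (1/54.3 + 1/1.34)⁻¹ = 1.308 kΩ.
V_A = 3.64 × 1.308/5.458 = 0.8722 V.
Branch current I = V_A/R2 = 0.8722/1.34 = 0.6509 mA.
(Check via current divider: I_total = 0.6669 mA; share G_k/ΣG = 0.9759 → same result.)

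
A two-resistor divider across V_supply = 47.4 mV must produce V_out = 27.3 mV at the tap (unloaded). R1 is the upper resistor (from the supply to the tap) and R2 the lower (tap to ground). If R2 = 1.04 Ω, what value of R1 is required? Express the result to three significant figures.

Required fraction k = V_out/V_supply = 0.5759.
R1 = R2·(1/k − 1) = 1.04 × 0.7363 = 0.7657 Ω.

R1 ≈ 0.766 Ω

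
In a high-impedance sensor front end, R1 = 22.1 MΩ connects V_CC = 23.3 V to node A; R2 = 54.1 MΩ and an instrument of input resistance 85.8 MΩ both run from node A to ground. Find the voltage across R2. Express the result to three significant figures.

V_out ≈ 14.0 V

R2 ‖ R_L = (54.1 × 85.8)/(54.1 + 85.8) = 33.18 MΩ.
Then V_out = V_CC · R2'/(R1 + R2') = 23.3 × 33.18/55.28 = 13.98 V.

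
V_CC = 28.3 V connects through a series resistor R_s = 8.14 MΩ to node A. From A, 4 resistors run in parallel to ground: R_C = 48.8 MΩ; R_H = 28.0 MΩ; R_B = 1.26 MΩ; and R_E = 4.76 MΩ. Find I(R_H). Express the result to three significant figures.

I ≈ 0.105 µA

Equivalent of the parallel group: R_p = 0.9434 MΩ.
V_A = 28.3 × 0.9434/9.083 = 2.939 V.
Branch current I = V_A/R_H = 2.939/28.0 = 0.1050 µA.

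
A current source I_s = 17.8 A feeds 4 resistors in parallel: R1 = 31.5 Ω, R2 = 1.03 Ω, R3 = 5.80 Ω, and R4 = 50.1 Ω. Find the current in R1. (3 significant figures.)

Conductances: ΣG = 1/31.5 + 1/1.03 + 1/5.80 + 1/50.1 = 1.195 (1/Ω).
Current divider: I(R1) = I_s · G_k/ΣG = 17.8 × (0.03175/1.195) = 17.8 × 0.02657 = 0.4729 A.

I ≈ 0.473 A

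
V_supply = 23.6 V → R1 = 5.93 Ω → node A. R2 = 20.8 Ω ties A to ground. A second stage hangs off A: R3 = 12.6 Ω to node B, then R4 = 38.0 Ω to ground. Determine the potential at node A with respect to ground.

Node A sees R2 in parallel with the series input of stage 2, R3 + R4 = 50.60 Ω.
R2 ‖ (R3+R4) = 14.74 Ω.
First divider: V_A = V_supply · 14.74/(5.93 + 14.74) = 16.83 V.

V_A ≈ 16.8 V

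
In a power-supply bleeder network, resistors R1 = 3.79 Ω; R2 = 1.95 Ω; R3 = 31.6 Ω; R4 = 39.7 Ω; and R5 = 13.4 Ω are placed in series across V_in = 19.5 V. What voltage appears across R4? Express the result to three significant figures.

V ≈ 8.56 V

ΣR = 3.79 + 1.95 + 31.6 + 39.7 + 13.4 = 90.44 Ω.
Voltage divider: V = V_in · (39.70 / 90.44) = 19.5 × 0.4390 = 8.560 V.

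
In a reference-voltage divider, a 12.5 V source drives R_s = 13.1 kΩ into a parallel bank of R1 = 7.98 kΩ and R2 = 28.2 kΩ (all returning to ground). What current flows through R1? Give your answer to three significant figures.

Combine the parallel branches: R_p = (1/7.98 + 1/28.2)⁻¹ = 6.220 kΩ.
V_A by voltage divider: V_A = 12.5 × 6.220/(13.1 + 6.220) = 4.024 V.
Branch current I = V_A/R1 = 4.024/7.98 = 0.5043 mA.

I ≈ 0.504 mA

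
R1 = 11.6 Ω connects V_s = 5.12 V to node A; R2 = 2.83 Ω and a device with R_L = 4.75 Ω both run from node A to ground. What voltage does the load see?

The load sits in parallel with R2, giving an effective lower resistance R2' = R2·R_L/(R2+R_L) = 1.773 Ω.
Then V_out = V_s · R2'/(R1 + R2') = 5.12 × 1.773/13.37 = 0.6790 V.

V_out ≈ 0.679 V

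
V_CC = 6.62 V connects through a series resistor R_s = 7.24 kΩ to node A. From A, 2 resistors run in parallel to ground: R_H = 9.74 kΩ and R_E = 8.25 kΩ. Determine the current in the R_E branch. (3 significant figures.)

I ≈ 0.306 mA

Parallel bank: R_p = 1/(1/9.74 + 1/8.25) = 4.467 kΩ.
V_A = 6.62 × 4.467/11.71 = 2.526 V.
Branch current I = V_A/R_E = 2.526/8.25 = 0.3062 mA.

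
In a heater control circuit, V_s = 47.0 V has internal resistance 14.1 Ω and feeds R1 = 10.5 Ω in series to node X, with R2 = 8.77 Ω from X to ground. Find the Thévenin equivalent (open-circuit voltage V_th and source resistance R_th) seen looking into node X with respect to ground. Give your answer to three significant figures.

R1' = 14.1 + 10.5 = 24.60 Ω (source resistance + R1).
V_th is the unloaded tap voltage: V_s · R2/(R1'+R2) = 47.0 × 0.2628 = 12.35 V.
Zeroing V_s shorts the top of R1' to ground, so R_th = R1' ‖ R2 = 6.465 Ω.

V_th ≈ 12.4 V, R_th ≈ 6.47 Ω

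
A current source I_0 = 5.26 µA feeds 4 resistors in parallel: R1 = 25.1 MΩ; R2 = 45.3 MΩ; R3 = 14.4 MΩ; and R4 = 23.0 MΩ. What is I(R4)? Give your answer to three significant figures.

I ≈ 1.31 µA

ΣG = 1/25.1 + 1/45.3 + 1/14.4 + 1/23.0 = 0.1748.
By the current-divider rule, I = I_0 · G_k/ΣG = 5.26 × 0.2487 = 1.308 µA.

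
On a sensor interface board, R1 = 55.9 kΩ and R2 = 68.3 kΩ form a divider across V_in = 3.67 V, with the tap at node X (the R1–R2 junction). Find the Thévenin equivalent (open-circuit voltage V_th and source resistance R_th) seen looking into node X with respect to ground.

V_th ≈ 2.02 V, R_th ≈ 30.7 kΩ

With X open, the divider is unloaded: V_th = 3.67 × 68.3/124.2 = 2.018 V.
Zeroing V_in shorts the top of R1 to ground, so R_th = R1 ‖ R2 = 30.74 kΩ.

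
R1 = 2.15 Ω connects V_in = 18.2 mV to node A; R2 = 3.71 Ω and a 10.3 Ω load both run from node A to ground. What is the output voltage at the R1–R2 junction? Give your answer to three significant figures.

V_out ≈ 10.2 mV

R2 ‖ R_L = (3.71 × 10.3)/(3.71 + 10.3) = 2.728 Ω.
Voltage divider with the loaded lower leg: V_out = 18.2 × 2.728/(2.15 + 2.728) = 18.2 × 0.5592 = 10.18 mV.
(Unloaded it would be 11.5 mV; the load pulls it down.)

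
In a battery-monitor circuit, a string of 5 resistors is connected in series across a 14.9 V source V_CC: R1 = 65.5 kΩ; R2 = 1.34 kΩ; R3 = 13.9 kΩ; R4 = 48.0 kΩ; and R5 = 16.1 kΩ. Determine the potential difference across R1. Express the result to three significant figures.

V ≈ 6.74 V

Total series resistance ΣR = 65.5 + 1.34 + 13.9 + 48.0 + 16.1 = 144.8 kΩ.
Voltage divider: V = V_CC · (65.50 / 144.8) = 14.9 × 0.4522 = 6.738 V.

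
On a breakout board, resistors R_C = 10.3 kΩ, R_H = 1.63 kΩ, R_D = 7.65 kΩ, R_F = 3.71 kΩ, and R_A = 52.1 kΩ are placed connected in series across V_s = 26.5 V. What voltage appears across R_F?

Total series resistance ΣR = 10.3 + 1.63 + 7.65 + 3.71 + 52.1 = 75.39 kΩ.
Voltage divider: V = V_s · (3.710 / 75.39) = 26.5 × 0.04921 = 1.304 V.

V ≈ 1.30 V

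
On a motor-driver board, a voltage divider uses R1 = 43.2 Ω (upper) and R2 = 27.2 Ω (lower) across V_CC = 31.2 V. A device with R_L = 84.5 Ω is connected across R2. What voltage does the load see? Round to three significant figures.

R2 ‖ R_L = (27.2 × 84.5)/(27.2 + 84.5) = 20.58 Ω.
Voltage divider with the loaded lower leg: V_out = 31.2 × 20.58/(43.2 + 20.58) = 31.2 × 0.3226 = 10.07 V.

V_out ≈ 10.1 V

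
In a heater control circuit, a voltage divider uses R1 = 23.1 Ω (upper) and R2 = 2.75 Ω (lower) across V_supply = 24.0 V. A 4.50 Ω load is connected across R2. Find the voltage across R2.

The load sits in parallel with R2, giving an effective lower resistance R2' = R2·R_L/(R2+R_L) = 1.707 Ω.
Voltage divider with the loaded lower leg: V_out = 24.0 × 1.707/(23.1 + 1.707) = 24.0 × 0.06881 = 1.651 V.
(Unloaded it would be 2.55 V; the load pulls it down.)

V_out ≈ 1.65 V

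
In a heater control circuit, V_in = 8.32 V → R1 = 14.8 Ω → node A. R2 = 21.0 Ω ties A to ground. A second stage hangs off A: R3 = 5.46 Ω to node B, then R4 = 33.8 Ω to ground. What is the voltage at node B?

Looking into the second stage from A: R3 + R4 = 39.26 Ω appears in parallel with R2.
Effective lower resistance at A: R2 ‖ 39.26 = 13.68 Ω.
So V_A = 8.32 × 0.4804 = 3.997 V.
Stage 2 is unloaded, so V_B = V_A · R4/(R3+R4) = 3.997 × 33.8/39.26 = 3.441 V.

V_B ≈ 3.44 V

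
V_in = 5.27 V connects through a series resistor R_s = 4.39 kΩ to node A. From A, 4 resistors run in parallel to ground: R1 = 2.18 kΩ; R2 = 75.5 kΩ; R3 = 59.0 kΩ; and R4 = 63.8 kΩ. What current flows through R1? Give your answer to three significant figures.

Equivalent of the parallel group: R_p = 1.982 kΩ.
V_A by voltage divider: V_A = 5.27 × 1.982/(4.39 + 1.982) = 1.639 V.
I(R1) = V_A / R1 = 1.639/2.18 = 0.7519 mA.

I ≈ 0.752 mA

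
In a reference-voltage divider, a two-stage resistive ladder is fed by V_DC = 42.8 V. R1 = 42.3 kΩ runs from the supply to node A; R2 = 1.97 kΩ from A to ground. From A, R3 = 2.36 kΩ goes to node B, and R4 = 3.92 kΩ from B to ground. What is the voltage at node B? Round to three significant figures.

V_B ≈ 0.915 V

The second stage (R3 + R4 = 6.280 kΩ) loads node A in parallel with R2.
R2 ‖ (R3+R4) = 1.500 kΩ.
V_A = 42.8 × 1.500/(42.3 + 1.500) = 1.465 V.
V_B = V_A × 0.6242 = 0.9147 V.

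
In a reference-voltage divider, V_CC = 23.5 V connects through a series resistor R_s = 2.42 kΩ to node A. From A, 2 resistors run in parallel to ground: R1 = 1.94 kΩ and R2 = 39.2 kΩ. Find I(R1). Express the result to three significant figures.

I ≈ 5.25 mA

Equivalent of the parallel group: R_p = 1.849 kΩ.
V_A = 23.5 × 1.849/4.269 = 10.18 V.
Branch current I = V_A/R1 = 10.18/1.94 = 5.246 mA.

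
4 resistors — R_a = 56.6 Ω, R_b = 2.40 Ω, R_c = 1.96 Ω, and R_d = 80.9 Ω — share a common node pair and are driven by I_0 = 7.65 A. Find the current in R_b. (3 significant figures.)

ΣG = 1/56.6 + 1/2.40 + 1/1.96 + 1/80.9 = 0.9569.
Current divider: I(R_b) = I_0 · G_k/ΣG = 7.65 × (0.4167/0.9569) = 7.65 × 0.4354 = 3.331 A.

I ≈ 3.33 A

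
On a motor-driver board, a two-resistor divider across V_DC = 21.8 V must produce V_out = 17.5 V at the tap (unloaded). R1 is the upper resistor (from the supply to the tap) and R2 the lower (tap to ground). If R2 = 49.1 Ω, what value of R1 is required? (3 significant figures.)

The divider ratio is R2/(R1+R2) = 17.5/21.8 = 0.8028.
So R1 = R2 · (V_DC/V_out − 1) = 49.1 × (21.8/17.5 − 1) = 49.1 × 0.2457 = 12.06 Ω.

R1 ≈ 12.1 Ω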